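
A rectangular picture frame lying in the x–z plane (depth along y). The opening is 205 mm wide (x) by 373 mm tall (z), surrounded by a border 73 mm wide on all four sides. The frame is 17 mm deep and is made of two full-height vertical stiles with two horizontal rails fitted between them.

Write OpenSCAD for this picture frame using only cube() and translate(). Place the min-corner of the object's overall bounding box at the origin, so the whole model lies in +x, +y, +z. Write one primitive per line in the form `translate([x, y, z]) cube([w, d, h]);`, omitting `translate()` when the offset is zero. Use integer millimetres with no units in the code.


cube([73, 17, 519]);
translate([278, 0, 0]) cube([73, 17, 519]);
translate([73, 0, 0]) cube([205, 17, 73]);
translate([73, 0, 446]) cube([205, 17, 73]);


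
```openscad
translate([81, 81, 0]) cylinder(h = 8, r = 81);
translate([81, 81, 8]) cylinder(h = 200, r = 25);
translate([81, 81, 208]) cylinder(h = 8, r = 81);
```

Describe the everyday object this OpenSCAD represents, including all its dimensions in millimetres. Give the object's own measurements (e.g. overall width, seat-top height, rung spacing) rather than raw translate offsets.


A spool: two coaxial disc flanges of radius 81 mm and thickness 8 mm, joined by a core cylinder of radius 25 mm and height 200 mm. The lower flange rests on z = 0 and the three cylinders share a vertical axis.


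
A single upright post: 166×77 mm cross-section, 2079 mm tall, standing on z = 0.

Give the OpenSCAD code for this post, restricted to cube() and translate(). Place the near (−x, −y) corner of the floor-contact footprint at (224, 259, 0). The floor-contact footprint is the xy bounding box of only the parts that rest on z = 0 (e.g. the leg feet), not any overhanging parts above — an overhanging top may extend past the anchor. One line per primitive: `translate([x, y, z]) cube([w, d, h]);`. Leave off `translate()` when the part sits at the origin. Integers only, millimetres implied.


translate([224, 259, 0]) cube([166, 77, 2079]);


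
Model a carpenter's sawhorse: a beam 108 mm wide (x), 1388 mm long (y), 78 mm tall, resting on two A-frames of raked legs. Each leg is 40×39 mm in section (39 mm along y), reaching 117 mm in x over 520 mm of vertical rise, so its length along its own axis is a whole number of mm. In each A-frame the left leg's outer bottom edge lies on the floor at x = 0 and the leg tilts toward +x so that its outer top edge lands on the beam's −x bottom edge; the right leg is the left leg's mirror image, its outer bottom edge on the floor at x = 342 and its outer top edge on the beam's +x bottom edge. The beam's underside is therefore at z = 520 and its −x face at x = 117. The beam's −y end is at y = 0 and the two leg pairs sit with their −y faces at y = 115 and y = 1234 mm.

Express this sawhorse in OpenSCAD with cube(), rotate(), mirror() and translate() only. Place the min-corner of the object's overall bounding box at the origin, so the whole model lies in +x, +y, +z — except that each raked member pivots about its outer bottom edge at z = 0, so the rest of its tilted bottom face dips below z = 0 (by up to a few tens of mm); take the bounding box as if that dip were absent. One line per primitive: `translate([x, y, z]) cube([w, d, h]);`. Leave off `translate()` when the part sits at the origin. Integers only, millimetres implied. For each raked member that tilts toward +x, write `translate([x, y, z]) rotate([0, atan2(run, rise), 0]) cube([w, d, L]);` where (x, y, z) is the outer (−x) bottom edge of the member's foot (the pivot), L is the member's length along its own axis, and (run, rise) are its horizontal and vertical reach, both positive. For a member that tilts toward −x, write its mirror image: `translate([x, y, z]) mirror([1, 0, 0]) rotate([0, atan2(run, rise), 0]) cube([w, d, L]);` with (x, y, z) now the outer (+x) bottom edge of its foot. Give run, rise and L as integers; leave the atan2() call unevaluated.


translate([117, 0, 520]) cube([108, 1388, 78]);
translate([0, 115, 0]) rotate([0, atan2(117, 520), 0]) cube([40, 39, 533]);
translate([342, 115, 0]) mirror([1, 0, 0]) rotate([0, atan2(117, 520), 0]) cube([40, 39, 533]);
translate([0, 1234, 0]) rotate([0, atan2(117, 520), 0]) cube([40, 39, 533]);
translate([342, 1234, 0]) mirror([1, 0, 0]) rotate([0, atan2(117, 520), 0]) cube([40, 39, 533]);


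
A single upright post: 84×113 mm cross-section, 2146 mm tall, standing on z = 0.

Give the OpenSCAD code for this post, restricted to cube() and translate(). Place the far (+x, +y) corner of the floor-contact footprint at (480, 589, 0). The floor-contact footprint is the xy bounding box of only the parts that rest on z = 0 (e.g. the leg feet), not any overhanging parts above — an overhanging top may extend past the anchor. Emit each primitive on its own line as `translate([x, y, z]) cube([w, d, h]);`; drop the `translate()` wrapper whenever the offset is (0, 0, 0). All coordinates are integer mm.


translate([396, 476, 0]) cube([84, 113, 2146]);


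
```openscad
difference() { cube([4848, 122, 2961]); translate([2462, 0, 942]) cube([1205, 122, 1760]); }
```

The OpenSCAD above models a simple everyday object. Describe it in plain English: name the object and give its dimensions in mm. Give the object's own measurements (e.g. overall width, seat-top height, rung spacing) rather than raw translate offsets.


A wall 4848 mm long (x), 122 mm thick (y), 2961 mm tall, with a rectangular window opening cut through it. The opening is 1205 mm wide and 1760 mm tall; its sill is at z = 942 mm and its near (−x) edge is 2462 mm from the wall's −x end. The opening passes through the full wall thickness.


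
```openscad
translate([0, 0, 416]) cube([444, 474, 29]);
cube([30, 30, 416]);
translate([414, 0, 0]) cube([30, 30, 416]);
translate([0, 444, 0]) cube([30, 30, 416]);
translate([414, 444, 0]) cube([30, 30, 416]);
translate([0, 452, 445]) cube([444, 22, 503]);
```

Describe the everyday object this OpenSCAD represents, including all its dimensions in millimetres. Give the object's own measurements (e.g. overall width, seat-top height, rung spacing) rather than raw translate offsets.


A chair. The seat is a 444×474×29 mm slab with its top at z = 445 mm, on four 30×30 mm corner legs (flush with the seat edges, standing on z = 0). A flat backrest 22 mm thick, 503 mm tall, spans the full seat width and rises from the seat top along its +y edge, rear face flush with the rear of the seat.


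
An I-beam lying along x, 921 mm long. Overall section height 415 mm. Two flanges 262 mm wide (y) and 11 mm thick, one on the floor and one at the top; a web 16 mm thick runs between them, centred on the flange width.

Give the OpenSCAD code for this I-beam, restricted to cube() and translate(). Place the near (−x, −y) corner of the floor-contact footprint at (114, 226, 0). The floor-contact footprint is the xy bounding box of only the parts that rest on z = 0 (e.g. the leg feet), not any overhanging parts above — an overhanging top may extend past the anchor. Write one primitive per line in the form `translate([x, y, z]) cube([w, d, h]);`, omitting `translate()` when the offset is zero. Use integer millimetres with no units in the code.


translate([114, 226, 0]) cube([921, 262, 11]);
translate([114, 349, 11]) cube([921, 16, 393]);
translate([114, 226, 404]) cube([921, 262, 11]);


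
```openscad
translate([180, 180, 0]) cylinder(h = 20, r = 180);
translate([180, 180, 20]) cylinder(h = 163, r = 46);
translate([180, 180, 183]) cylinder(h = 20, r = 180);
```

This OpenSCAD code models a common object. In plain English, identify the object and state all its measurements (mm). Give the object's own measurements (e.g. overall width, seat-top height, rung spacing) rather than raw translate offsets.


A spool: two coaxial disc flanges of radius 180 mm and thickness 20 mm, joined by a core cylinder of radius 46 mm and height 163 mm. The lower flange rests on z = 0 and the three cylinders share a vertical axis.


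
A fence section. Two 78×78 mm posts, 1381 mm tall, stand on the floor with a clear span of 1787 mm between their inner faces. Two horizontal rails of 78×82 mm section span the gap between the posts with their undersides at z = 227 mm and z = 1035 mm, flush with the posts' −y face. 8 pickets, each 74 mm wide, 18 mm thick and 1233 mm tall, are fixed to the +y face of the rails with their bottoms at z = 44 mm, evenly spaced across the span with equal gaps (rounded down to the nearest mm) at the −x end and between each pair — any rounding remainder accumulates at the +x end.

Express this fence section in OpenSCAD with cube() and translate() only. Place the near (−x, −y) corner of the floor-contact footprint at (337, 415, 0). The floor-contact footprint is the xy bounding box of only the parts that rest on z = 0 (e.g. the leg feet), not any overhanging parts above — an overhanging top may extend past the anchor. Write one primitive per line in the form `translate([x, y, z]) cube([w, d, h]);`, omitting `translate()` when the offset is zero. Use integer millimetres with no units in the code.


translate([337, 415, 0]) cube([78, 78, 1381]);
translate([2202, 415, 0]) cube([78, 78, 1381]);
translate([415, 415, 227]) cube([1787, 78, 82]);
translate([415, 415, 1035]) cube([1787, 78, 82]);
translate([547, 493, 44]) cube([74, 18, 1233]);
translate([753, 493, 44]) cube([74, 18, 1233]);
translate([959, 493, 44]) cube([74, 18, 1233]);
translate([1165, 493, 44]) cube([74, 18, 1233]);
translate([1371, 493, 44]) cube([74, 18, 1233]);
translate([1577, 493, 44]) cube([74, 18, 1233]);
translate([1783, 493, 44]) cube([74, 18, 1233]);
translate([1989, 493, 44]) cube([74, 18, 1233]);


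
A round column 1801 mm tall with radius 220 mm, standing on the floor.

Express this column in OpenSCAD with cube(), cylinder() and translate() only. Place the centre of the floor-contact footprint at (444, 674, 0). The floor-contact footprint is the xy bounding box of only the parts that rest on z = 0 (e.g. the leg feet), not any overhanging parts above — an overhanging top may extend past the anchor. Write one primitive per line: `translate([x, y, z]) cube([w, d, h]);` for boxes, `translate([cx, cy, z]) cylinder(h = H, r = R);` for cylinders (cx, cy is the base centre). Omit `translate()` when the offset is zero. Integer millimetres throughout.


translate([444, 674, 0]) cylinder(h = 1801, r = 220);


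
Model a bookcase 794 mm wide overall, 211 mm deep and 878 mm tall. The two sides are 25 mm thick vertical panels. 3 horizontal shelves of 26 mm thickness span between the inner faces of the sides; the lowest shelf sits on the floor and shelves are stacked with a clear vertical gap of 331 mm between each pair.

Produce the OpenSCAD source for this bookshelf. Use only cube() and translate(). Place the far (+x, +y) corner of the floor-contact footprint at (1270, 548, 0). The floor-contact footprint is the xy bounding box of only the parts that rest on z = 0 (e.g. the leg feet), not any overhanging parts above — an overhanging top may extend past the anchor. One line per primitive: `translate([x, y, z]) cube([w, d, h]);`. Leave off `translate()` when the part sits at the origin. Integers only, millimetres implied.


translate([476, 337, 0]) cube([25, 211, 878]);
translate([1245, 337, 0]) cube([25, 211, 878]);
translate([501, 337, 0]) cube([744, 211, 26]);
translate([501, 337, 357]) cube([744, 211, 26]);
translate([501, 337, 714]) cube([744, 211, 26]);


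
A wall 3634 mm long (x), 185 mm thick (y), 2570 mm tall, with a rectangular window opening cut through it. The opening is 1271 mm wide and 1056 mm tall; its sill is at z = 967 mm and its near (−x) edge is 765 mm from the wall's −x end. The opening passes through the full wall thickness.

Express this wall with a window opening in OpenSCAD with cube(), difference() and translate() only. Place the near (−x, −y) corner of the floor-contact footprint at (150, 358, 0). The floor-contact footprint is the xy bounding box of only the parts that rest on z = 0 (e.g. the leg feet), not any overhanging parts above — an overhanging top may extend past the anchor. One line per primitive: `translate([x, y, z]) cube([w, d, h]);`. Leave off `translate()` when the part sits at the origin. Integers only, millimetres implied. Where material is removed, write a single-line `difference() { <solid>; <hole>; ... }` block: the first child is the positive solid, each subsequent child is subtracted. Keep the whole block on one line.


difference() { translate([150, 358, 0]) cube([3634, 185, 2570]); translate([915, 358, 967]) cube([1271, 185, 1056]); }


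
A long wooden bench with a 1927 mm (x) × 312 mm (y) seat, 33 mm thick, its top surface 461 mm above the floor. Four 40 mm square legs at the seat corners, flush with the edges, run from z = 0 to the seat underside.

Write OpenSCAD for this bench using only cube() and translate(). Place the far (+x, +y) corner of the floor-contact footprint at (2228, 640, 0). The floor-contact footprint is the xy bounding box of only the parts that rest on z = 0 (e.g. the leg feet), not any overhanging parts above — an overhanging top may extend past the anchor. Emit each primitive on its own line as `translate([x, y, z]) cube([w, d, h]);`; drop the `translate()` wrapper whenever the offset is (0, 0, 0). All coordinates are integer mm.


translate([301, 328, 428]) cube([1927, 312, 33]);
translate([301, 328, 0]) cube([40, 40, 428]);
translate([301, 600, 0]) cube([40, 40, 428]);
translate([2188, 328, 0]) cube([40, 40, 428]);
translate([2188, 600, 0]) cube([40, 40, 428]);


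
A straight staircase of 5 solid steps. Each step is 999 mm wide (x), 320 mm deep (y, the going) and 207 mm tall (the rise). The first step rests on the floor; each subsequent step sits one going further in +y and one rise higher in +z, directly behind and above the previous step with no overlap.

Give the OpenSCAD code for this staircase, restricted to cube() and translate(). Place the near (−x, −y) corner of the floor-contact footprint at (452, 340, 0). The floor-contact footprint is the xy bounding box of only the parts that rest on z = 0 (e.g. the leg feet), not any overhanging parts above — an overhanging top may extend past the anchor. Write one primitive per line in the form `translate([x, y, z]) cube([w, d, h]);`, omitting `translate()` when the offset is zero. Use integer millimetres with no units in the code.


translate([452, 340, 0]) cube([999, 320, 207]);
translate([452, 660, 207]) cube([999, 320, 207]);
translate([452, 980, 414]) cube([999, 320, 207]);
translate([452, 1300, 621]) cube([999, 320, 207]);
translate([452, 1620, 828]) cube([999, 320, 207]);


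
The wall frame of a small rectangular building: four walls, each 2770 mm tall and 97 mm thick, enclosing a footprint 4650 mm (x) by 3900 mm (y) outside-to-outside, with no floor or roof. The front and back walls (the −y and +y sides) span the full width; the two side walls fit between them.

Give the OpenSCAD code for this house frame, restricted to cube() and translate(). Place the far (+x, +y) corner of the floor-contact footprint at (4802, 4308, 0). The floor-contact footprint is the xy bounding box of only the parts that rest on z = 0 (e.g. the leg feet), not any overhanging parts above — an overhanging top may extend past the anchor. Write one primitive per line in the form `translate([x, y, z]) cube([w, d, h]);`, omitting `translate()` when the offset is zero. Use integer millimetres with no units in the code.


translate([152, 408, 0]) cube([4650, 97, 2770]);
translate([152, 4211, 0]) cube([4650, 97, 2770]);
translate([152, 505, 0]) cube([97, 3706, 2770]);
translate([4705, 505, 0]) cube([97, 3706, 2770]);


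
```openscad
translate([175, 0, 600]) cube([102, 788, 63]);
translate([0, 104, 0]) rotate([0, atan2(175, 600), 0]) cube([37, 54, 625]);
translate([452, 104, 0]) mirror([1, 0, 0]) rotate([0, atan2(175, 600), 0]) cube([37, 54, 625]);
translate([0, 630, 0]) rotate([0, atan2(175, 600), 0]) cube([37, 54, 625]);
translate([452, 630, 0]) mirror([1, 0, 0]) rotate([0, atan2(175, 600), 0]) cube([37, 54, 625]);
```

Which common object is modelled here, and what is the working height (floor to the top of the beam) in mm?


A sawhorse. The overall height is 663 mm.

A beam across two mirrored pairs of raked legs — a sawhorse. The beam's underside is at z = 600 (matching the legs' vertical rise in atan2(175, 600)) and the beam is 63 mm tall, so its top is at 600 + 63 = 663 mm. The raked legs top out at the beam's underside, so that is the highest point.


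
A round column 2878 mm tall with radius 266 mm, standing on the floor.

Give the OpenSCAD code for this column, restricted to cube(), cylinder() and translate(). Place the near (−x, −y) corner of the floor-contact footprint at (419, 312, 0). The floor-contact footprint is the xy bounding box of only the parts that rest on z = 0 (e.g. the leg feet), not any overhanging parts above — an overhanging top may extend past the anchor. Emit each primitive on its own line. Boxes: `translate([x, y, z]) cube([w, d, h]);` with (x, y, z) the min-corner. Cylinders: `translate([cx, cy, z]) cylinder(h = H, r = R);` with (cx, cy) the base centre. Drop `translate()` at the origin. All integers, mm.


translate([685, 578, 0]) cylinder(h = 2878, r = 266);


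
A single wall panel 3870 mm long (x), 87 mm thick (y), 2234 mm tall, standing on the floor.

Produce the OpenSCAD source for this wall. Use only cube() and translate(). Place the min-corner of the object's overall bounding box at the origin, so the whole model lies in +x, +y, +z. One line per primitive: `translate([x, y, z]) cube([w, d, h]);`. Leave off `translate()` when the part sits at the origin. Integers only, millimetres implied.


cube([3870, 87, 2234]);


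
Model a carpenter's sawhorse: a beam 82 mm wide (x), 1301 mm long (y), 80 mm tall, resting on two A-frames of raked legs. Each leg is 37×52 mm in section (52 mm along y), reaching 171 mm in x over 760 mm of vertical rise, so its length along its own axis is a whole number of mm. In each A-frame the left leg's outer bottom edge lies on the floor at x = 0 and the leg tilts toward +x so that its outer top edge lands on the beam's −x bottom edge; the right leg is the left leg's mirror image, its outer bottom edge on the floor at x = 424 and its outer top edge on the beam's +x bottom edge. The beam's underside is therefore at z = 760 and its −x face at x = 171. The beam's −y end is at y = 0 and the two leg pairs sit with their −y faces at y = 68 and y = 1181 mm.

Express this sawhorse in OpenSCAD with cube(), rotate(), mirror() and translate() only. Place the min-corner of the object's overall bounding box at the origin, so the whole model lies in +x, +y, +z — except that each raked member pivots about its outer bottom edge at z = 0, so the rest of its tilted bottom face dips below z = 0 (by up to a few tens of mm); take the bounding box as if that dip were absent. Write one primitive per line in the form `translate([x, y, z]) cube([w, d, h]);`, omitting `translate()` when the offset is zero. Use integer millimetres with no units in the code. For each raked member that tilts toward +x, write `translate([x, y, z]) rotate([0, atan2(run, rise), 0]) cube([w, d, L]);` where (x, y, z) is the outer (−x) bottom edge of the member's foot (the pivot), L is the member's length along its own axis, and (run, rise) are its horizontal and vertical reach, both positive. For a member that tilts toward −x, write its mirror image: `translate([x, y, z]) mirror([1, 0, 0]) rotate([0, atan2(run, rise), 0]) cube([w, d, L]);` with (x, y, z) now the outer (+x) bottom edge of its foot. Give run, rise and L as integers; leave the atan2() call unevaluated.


translate([171, 0, 760]) cube([82, 1301, 80]);
translate([0, 68, 0]) rotate([0, atan2(171, 760), 0]) cube([37, 52, 779]);
translate([424, 68, 0]) mirror([1, 0, 0]) rotate([0, atan2(171, 760), 0]) cube([37, 52, 779]);
translate([0, 1181, 0]) rotate([0, atan2(171, 760), 0]) cube([37, 52, 779]);
translate([424, 1181, 0]) mirror([1, 0, 0]) rotate([0, atan2(171, 760), 0]) cube([37, 52, 779]);


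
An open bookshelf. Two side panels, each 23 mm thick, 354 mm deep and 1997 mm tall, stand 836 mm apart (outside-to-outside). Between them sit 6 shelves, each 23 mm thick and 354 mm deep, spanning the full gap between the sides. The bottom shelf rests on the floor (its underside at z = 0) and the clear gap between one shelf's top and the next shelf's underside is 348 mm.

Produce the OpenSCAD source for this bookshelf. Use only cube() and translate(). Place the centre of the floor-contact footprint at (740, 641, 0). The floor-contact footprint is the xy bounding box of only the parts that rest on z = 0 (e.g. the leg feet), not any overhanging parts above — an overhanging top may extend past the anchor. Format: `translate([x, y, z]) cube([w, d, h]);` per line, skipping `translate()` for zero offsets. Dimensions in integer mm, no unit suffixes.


translate([322, 464, 0]) cube([23, 354, 1997]);
translate([1135, 464, 0]) cube([23, 354, 1997]);
translate([345, 464, 0]) cube([790, 354, 23]);
translate([345, 464, 371]) cube([790, 354, 23]);
translate([345, 464, 742]) cube([790, 354, 23]);
translate([345, 464, 1113]) cube([790, 354, 23]);
translate([345, 464, 1484]) cube([790, 354, 23]);
translate([345, 464, 1855]) cube([790, 354, 23]);


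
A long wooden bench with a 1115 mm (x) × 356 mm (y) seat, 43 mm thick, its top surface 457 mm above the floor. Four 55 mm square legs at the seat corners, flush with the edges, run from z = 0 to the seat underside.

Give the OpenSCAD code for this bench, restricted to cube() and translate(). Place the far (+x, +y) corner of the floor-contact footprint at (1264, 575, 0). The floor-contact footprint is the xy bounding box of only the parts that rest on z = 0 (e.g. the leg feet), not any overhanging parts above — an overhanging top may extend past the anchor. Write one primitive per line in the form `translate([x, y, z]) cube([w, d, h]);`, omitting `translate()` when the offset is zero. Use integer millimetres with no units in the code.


translate([149, 219, 414]) cube([1115, 356, 43]);
translate([149, 219, 0]) cube([55, 55, 414]);
translate([149, 520, 0]) cube([55, 55, 414]);
translate([1209, 219, 0]) cube([55, 55, 414]);
translate([1209, 520, 0]) cube([55, 55, 414]);


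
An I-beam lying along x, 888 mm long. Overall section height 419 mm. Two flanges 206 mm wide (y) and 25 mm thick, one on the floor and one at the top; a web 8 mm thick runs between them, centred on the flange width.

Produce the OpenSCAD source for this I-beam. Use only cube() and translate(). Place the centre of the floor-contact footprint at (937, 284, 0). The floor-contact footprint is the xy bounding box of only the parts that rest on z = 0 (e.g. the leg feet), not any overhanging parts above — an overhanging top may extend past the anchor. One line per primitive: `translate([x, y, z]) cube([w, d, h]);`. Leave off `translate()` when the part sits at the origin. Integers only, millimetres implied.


translate([493, 181, 0]) cube([888, 206, 25]);
translate([493, 280, 25]) cube([888, 8, 369]);
translate([493, 181, 394]) cube([888, 206, 25]);


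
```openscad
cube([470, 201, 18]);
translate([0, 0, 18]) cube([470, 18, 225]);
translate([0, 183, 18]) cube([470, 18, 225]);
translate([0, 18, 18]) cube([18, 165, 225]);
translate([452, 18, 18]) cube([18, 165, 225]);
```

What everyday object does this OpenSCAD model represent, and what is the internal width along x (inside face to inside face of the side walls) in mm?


An open box. The internal width is 434 mm.

A 470×201 base slab with four walls standing on it — an open box. The base is 470 mm wide and the walls are 18 mm thick, so the internal width is 470 − 2 × 18 = 434 mm.


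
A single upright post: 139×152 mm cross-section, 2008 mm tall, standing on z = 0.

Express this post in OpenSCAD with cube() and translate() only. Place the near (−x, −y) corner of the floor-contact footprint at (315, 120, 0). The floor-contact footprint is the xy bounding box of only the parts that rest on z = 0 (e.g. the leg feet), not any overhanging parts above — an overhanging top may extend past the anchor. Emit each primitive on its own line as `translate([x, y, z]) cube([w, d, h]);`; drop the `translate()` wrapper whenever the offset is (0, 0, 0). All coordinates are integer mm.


translate([315, 120, 0]) cube([139, 152, 2008]);


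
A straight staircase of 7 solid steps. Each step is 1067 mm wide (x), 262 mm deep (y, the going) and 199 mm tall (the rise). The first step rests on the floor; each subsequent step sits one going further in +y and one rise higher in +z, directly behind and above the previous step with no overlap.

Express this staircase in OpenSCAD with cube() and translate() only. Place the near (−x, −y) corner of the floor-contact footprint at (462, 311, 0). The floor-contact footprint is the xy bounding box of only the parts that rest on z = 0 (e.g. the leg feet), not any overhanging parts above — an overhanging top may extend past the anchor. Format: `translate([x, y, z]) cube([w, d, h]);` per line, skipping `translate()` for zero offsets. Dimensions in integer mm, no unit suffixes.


translate([462, 311, 0]) cube([1067, 262, 199]);
translate([462, 573, 199]) cube([1067, 262, 199]);
translate([462, 835, 398]) cube([1067, 262, 199]);
translate([462, 1097, 597]) cube([1067, 262, 199]);
translate([462, 1359, 796]) cube([1067, 262, 199]);
translate([462, 1621, 995]) cube([1067, 262, 199]);
translate([462, 1883, 1194]) cube([1067, 262, 199]);


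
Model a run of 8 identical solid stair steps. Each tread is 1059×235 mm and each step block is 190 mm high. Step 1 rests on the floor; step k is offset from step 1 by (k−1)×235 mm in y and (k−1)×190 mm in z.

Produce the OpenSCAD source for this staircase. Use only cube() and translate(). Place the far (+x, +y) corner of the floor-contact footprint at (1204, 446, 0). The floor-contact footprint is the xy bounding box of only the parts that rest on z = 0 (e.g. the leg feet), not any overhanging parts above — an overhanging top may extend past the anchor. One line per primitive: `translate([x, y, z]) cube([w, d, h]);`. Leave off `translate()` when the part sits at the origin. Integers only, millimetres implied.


translate([145, 211, 0]) cube([1059, 235, 190]);
translate([145, 446, 190]) cube([1059, 235, 190]);
translate([145, 681, 380]) cube([1059, 235, 190]);
translate([145, 916, 570]) cube([1059, 235, 190]);
translate([145, 1151, 760]) cube([1059, 235, 190]);
translate([145, 1386, 950]) cube([1059, 235, 190]);
translate([145, 1621, 1140]) cube([1059, 235, 190]);
translate([145, 1856, 1330]) cube([1059, 235, 190]);


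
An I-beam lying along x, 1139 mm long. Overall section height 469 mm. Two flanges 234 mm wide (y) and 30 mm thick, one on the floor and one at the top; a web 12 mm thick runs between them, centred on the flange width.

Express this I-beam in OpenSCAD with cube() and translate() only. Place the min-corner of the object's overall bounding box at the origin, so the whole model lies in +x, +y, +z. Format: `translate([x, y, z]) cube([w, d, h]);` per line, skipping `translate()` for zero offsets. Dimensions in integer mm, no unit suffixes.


cube([1139, 234, 30]);
translate([0, 111, 30]) cube([1139, 12, 409]);
translate([0, 0, 439]) cube([1139, 234, 30]);


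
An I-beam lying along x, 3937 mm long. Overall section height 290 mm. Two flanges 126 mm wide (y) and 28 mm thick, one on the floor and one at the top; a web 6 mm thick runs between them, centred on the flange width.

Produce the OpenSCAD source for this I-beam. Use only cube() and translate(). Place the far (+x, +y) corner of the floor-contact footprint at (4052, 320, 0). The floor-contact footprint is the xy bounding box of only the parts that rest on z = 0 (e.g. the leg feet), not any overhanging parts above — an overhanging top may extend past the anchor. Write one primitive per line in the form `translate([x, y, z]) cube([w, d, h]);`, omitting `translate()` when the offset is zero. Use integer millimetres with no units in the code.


translate([115, 194, 0]) cube([3937, 126, 28]);
translate([115, 254, 28]) cube([3937, 6, 234]);
translate([115, 194, 262]) cube([3937, 126, 28]);


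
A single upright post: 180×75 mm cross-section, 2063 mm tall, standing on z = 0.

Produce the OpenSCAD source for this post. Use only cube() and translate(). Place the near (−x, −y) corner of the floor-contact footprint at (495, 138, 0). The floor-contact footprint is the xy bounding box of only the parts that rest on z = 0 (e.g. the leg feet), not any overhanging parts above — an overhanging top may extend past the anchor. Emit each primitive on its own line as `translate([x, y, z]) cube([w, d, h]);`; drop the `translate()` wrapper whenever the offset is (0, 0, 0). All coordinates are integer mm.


translate([495, 138, 0]) cube([180, 75, 2063]);


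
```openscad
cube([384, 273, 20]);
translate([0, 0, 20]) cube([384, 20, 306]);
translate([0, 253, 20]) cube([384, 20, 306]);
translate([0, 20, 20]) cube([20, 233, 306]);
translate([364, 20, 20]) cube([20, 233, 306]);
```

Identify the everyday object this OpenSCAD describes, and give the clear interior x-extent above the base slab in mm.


An open box. The internal width is 344 mm.

A 384×273 base slab with four walls standing on it — an open box. The base is 384 mm wide and the walls are 20 mm thick, so the internal width is 384 − 2 × 20 = 344 mm.


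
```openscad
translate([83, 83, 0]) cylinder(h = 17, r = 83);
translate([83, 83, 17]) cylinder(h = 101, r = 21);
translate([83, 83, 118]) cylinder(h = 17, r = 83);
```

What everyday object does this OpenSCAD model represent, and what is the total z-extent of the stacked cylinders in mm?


A spool. The overall height is 135 mm.

Three coaxial cylinders, large–small–large — a spool. Two 17 mm flanges and a 101 mm core give 17 + 101 + 17 = 135 mm.


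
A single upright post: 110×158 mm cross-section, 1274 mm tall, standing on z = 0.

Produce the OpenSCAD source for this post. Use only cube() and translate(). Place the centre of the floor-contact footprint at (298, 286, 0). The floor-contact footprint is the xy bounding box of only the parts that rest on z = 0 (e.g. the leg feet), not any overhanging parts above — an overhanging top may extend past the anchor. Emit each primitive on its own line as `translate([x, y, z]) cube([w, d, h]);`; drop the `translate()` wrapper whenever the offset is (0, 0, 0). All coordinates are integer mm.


translate([243, 207, 0]) cube([110, 158, 1274]);


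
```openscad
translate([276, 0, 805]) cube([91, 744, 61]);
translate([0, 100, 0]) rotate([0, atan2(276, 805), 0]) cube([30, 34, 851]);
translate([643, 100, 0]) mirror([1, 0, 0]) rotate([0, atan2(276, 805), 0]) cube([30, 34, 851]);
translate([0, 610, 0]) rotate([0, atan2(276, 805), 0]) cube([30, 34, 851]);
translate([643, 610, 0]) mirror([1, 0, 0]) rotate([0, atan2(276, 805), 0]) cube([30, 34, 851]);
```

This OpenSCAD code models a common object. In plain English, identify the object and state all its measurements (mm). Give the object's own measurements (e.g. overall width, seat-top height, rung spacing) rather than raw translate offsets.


A sawhorse. A 91×744×61 mm beam (x, y, z) sits on two A-frame leg pairs. Each pair is two raked legs of 30×34 mm section (34 mm along y) splaying symmetrically in x. Each leg rises 805 mm vertically over 276 mm of horizontal reach and is 851 mm long along its own axis. Every leg's outer bottom edge rests on the floor and its outer top edge meets a bottom edge of the beam — the left legs (tilting toward +x) meet the beam's −x bottom edge, the right legs (their mirror images, tilting toward −x) meet its +x bottom edge — so the leg tops tuck under the beam, the beam's underside is 805 mm above the floor, and the feet are 643 mm apart outside-to-outside with the beam centred between them. The two leg pairs are set in 100 mm from either end of the beam.


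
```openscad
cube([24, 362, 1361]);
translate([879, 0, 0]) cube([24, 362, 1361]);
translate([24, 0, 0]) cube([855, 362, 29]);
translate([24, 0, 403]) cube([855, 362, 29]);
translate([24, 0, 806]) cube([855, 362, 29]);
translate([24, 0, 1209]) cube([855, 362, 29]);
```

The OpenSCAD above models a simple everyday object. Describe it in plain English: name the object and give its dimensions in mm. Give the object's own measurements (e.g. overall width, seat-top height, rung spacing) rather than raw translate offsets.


An open bookshelf. Two side panels, each 24 mm thick, 362 mm deep and 1361 mm tall, stand 903 mm apart (outside-to-outside). Between them sit 4 shelves, each 29 mm thick and 362 mm deep, spanning the full gap between the sides. The bottom shelf rests on the floor (its underside at z = 0) and the clear gap between one shelf's top and the next shelf's underside is 374 mm.


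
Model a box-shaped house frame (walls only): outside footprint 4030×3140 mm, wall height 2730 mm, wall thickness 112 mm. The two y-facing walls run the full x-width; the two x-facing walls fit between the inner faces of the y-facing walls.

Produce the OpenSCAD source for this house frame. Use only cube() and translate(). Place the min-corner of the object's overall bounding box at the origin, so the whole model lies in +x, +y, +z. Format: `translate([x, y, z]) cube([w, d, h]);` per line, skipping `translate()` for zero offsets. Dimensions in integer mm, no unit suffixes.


cube([4030, 112, 2730]);
translate([0, 3028, 0]) cube([4030, 112, 2730]);
translate([0, 112, 0]) cube([112, 2916, 2730]);
translate([3918, 112, 0]) cube([112, 2916, 2730]);


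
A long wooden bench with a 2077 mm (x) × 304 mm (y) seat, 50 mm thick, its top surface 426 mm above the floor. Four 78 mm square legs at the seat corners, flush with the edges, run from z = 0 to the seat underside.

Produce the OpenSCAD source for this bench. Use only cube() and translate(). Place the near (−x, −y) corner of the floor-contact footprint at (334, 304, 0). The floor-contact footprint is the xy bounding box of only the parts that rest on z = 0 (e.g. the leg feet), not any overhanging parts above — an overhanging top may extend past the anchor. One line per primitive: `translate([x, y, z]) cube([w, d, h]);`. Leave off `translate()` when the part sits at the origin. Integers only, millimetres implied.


translate([334, 304, 376]) cube([2077, 304, 50]);
translate([334, 304, 0]) cube([78, 78, 376]);
translate([334, 530, 0]) cube([78, 78, 376]);
translate([2333, 304, 0]) cube([78, 78, 376]);
translate([2333, 530, 0]) cube([78, 78, 376]);


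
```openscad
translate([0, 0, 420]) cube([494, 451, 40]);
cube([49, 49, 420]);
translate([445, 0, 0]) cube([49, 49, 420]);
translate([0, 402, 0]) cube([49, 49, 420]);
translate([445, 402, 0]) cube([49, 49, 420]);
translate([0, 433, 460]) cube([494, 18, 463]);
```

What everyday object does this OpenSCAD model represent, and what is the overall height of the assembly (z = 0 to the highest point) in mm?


A chair. The overall height is 923 mm.

A slab on four corner posts with a tall panel at the back — a chair. The seat slab sits at z = 420 with thickness 40, and the 463 mm backrest starts at the seat top, so the overall height is 420 + 40 + 463 = 923 mm.


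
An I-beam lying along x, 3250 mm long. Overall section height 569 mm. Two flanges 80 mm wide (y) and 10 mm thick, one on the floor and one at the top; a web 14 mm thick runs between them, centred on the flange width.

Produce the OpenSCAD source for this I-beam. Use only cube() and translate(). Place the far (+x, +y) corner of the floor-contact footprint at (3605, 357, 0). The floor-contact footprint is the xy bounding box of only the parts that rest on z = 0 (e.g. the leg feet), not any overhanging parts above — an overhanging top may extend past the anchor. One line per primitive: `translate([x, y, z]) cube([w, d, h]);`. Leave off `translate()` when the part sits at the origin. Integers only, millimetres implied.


translate([355, 277, 0]) cube([3250, 80, 10]);
translate([355, 310, 10]) cube([3250, 14, 549]);
translate([355, 277, 559]) cube([3250, 80, 10]);


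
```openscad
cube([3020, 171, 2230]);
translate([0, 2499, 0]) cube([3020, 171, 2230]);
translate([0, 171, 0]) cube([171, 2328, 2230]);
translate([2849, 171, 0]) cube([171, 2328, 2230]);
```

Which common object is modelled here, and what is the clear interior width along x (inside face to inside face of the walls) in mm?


A house (or room) frame. The interior width is 2678 mm.

Four 2230 mm walls enclosing a rectangle with no floor or roof — a room or house frame. Outside width is 3020 mm and wall thickness is 171 mm, so the interior width is 3020 − 2 × 171 = 2678 mm.


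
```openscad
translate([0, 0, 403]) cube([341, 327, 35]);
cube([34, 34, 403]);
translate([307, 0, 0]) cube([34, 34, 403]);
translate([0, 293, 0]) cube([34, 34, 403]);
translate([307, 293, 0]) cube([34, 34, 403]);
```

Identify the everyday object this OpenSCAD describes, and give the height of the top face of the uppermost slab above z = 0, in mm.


A stool. The seat height is 438 mm.

A 341×327×35 slab at z = 403 on four corner posts — a stool. The seat top is 403 + 35 = 438 mm.


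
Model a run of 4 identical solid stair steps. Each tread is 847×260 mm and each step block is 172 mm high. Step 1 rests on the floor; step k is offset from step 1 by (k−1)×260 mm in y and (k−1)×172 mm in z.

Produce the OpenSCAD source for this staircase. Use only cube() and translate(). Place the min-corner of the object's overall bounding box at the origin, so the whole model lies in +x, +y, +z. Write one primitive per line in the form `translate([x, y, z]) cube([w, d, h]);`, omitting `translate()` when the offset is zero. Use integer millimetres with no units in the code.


cube([847, 260, 172]);
translate([0, 260, 172]) cube([847, 260, 172]);
translate([0, 520, 344]) cube([847, 260, 172]);
translate([0, 780, 516]) cube([847, 260, 172]);


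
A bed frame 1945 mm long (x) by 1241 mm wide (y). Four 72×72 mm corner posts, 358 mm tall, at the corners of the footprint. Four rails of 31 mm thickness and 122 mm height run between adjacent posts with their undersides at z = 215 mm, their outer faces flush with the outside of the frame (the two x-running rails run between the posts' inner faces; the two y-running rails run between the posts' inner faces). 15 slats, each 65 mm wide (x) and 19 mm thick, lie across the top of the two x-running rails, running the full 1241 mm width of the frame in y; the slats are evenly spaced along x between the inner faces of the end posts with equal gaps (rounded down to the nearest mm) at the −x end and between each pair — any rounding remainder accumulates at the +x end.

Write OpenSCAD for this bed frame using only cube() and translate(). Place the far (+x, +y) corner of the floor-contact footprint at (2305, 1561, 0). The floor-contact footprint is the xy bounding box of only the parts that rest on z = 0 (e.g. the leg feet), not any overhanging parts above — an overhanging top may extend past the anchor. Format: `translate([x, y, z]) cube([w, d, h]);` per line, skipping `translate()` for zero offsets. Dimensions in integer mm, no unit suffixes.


// slat z = rail_z + rail_h = 215 + 122 = 337
// slat gap = ⌊(1801 − 15·65) / 16⌋ = 51
translate([360, 320, 0]) cube([72, 72, 358]);
translate([360, 1489, 0]) cube([72, 72, 358]);
translate([2233, 320, 0]) cube([72, 72, 358]);
translate([2233, 1489, 0]) cube([72, 72, 358]);
translate([432, 320, 215]) cube([1801, 31, 122]);
translate([432, 1530, 215]) cube([1801, 31, 122]);
translate([360, 392, 215]) cube([31, 1097, 122]);
translate([2274, 392, 215]) cube([31, 1097, 122]);
translate([483, 320, 337]) cube([65, 1241, 19]);
translate([599, 320, 337]) cube([65, 1241, 19]);
translate([715, 320, 337]) cube([65, 1241, 19]);
translate([831, 320, 337]) cube([65, 1241, 19]);
translate([947, 320, 337]) cube([65, 1241, 19]);
translate([1063, 320, 337]) cube([65, 1241, 19]);
translate([1179, 320, 337]) cube([65, 1241, 19]);
translate([1295, 320, 337]) cube([65, 1241, 19]);
translate([1411, 320, 337]) cube([65, 1241, 19]);
translate([1527, 320, 337]) cube([65, 1241, 19]);
translate([1643, 320, 337]) cube([65, 1241, 19]);
translate([1759, 320, 337]) cube([65, 1241, 19]);
translate([1875, 320, 337]) cube([65, 1241, 19]);
translate([1991, 320, 337]) cube([65, 1241, 19]);
translate([2107, 320, 337]) cube([65, 1241, 19]);
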